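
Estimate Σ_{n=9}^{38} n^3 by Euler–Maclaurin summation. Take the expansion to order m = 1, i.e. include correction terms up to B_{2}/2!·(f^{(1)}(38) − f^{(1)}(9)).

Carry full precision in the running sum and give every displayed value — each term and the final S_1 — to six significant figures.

S_1 ≈ 547785

The integral term ∫_9^38 x^3 dx = 519644.
Boundary: ½(f(9) + f(38)) = ½(729.000 + 54872.0) = 27800.5.
Integral + boundary = 547444.
Order-1 term: 1/12 · (4332.00 − 243.000) = 340.750.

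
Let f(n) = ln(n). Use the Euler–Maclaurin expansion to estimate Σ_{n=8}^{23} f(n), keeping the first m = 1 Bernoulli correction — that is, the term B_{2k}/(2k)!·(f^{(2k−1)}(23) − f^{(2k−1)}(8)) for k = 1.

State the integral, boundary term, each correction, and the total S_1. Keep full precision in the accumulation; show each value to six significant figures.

∫_8^23 ln(x) dx evaluates to 40.4808.
½[f(8) + f(23)] = ½[2.07944 + 3.13549] = 2.60747.
Integral + boundary = 43.0883.
Correction k=1: B_{2}/2! · (f^{(1)}(23) − f^{(1)}(8)) = 1/12 · (0.0434783 − 0.125000) = -0.00679348.

S_1 ≈ 43.0815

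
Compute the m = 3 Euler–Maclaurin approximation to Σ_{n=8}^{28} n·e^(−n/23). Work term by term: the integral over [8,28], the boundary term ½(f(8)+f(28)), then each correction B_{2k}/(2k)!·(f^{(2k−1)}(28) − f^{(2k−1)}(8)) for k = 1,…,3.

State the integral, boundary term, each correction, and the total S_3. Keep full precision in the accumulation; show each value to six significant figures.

The integral term ∫_8^28 x·e^(−x/23) dx = 156.326.
½[f(8) + f(28)] = ½[5.64977 + 8.28804] = 6.96891.
Running total after boundary: 163.295.
Correction k=1: B_{2}/2! · (f^{(1)}(28) − f^{(1)}(8)) = 1/12 · (-0.0643481 − 0.460579) = -0.0437440.
Running total after k=1: 163.252.
Correction k=2: B_{4}/4! · (f^{(3)}(28) − f^{(3)}(8)) = −1/720 · (0.000997457 − 0.00354069) = 3.53226e-06.
Running total after k=2: 163.252.
Correction k=3: B_{6}/6! · (f^{(5)}(28) − f^{(5)}(8)) = 1/30240 · (4.00105e-06 − 1.17405e-05) = -2.55933e-10.

S_3 ≈ 163.252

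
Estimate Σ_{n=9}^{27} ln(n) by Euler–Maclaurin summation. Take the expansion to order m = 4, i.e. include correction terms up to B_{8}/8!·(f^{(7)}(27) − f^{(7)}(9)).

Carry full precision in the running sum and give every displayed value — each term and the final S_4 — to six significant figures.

The integral term ∫_9^27 ln(x) dx = 51.2126.
½[f(9) + f(27)] = ½[2.19722 + 3.29584] = 2.74653.
Running total after boundary: 53.9591.
k=1: B_{2}/(2)! × [f^{(1)}(27) − f^{(1)}(9)] = 1/12 × (0.0370370 − 0.111111) = -0.00617284.
Running total after k=1: 53.9529.
k=2: B_{4}/(4)! × [f^{(3)}(27) − f^{(3)}(9)] = −1/720 × (0.000101611 − 0.00274348) = 3.66927e-06.
Running total after k=2: 53.9529.
k=3: B_{6}/(6)! × [f^{(5)}(27) − f^{(5)}(9)] = 1/30240 × (1.67260e-06 − 0.000406442) = -1.33852e-08.
Running total after k=3: 53.9529.
k=4: B_{8}/(8)! × [f^{(7)}(27) − f^{(7)}(9)] = −1/1209600 × (6.88313e-08 − 0.000150534) = 1.24393e-10.

S_4 ≈ 53.9529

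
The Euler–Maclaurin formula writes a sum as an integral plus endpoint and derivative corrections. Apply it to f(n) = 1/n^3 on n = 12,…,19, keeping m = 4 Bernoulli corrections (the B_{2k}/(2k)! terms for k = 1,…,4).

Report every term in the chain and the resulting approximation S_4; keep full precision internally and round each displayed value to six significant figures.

Integral: ∫_12^19 1/x^3 dx = 0.00208718.
½[f(12) + f(19)] = ½[0.000578704 + 0.000145794] = 0.000362249.
Integral + boundary = 0.00244943.
Order-1 term: 1/12 · (-2.30201e-05 − (-0.000144676)) = 1.01380e-05.
Partial sum through k=1: 0.00245957.
Order-2 term: −1/720 · (-1.27535e-06 − (-2.00939e-05)) = -2.61368e-08.
Partial sum through k=2: 0.00245954.
Order-3 term: 1/30240 · (-1.48379e-07 − (-5.86071e-06)) = 1.88900e-10.
Partial sum through k=3: 0.00245954.
Order-4 term: −1/1209600 · (-2.95935e-08 − (-2.93036e-06)) = -2.39812e-12.

S_4 ≈ 0.00245954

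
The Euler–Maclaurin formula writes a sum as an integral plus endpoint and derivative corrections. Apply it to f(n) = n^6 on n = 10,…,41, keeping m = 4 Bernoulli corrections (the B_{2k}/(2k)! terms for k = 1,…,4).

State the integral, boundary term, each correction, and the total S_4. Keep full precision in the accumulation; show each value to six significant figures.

Integral: ∫_10^41 x^6 dx = 2.78206e+10.
Endpoint term: (f(10) + f(41))/2 = (1.00000e+06 + 4.75010e+09)/2 = 2.37555e+09.
Integral + boundary = 3.01962e+10.
Correction k=1: B_{2}/2! · (f^{(1)}(41) − f^{(1)}(10)) = 1/12 · (6.95137e+08 − 600000) = 5.78781e+07.
Partial sum through k=1: 3.02540e+10.
Correction k=2: B_{4}/4! · (f^{(3)}(41) − f^{(3)}(10)) = −1/720 · (8.27052e+06 − 120000) = -11320.2.
Partial sum through k=2: 3.02540e+10.
Correction k=3: B_{6}/6! · (f^{(5)}(41) − f^{(5)}(10)) = 1/30240 · (29520.0 − 7200.00) = 0.738095.
Partial sum through k=3: 3.02540e+10.
Correction k=4: B_{8}/8! · (f^{(7)}(41) − f^{(7)}(10)) = −1/1209600 · (0.00000 − 0.00000) = 0.00000.

S_4 ≈ 3.02540e+10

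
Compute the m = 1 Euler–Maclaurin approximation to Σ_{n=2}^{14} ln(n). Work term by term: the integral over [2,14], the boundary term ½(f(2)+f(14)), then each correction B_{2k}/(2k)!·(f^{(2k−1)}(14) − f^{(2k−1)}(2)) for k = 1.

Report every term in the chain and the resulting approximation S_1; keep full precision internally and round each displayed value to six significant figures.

S_1 ≈ 25.1909

∫_2^14 ln(x) dx evaluates to 23.5605.
Endpoint term: (f(2) + f(14))/2 = (0.693147 + 2.63906)/2 = 1.66610.
Integral + boundary = 25.2266.
Order-1 term: 1/12 · (0.0714286 − 0.500000) = -0.0357143.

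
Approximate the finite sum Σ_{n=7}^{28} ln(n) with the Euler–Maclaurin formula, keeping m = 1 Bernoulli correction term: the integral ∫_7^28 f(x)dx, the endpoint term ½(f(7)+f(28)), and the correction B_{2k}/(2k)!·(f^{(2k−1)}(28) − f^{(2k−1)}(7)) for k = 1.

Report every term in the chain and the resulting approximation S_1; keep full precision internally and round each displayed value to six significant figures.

Integral: ∫_7^28 ln(x) dx = 58.6804.
Endpoint term: (f(7) + f(28))/2 = (1.94591 + 3.33220)/2 = 2.63906.
Integral + boundary = 61.3194.
k=1: B_{2}/(2)! × [f^{(1)}(28) − f^{(1)}(7)] = 1/12 × (0.0357143 − 0.142857) = -0.00892857.

S_1 ≈ 61.3105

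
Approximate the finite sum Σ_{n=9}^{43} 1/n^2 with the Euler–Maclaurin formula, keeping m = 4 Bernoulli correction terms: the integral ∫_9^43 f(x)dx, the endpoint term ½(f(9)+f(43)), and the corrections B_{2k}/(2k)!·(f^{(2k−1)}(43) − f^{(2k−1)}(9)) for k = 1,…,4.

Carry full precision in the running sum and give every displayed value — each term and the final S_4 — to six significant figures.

S_4 ≈ 0.0945245

The integral term ∫_9^43 1/x^2 dx = 0.0878553.
Endpoint term: (f(9) + f(43))/2 = (0.0123457 + 0.000540833)/2 = 0.00644326.
Integral + boundary = 0.0942986.
Correction k=1: B_{2}/2! · (f^{(1)}(43) − f^{(1)}(9)) = 1/12 · (-2.51550e-05 − (-0.00274348)) = 0.000226527.
Partial sum through k=1: 0.0945251.
Correction k=2: B_{4}/4! · (f^{(3)}(43) − f^{(3)}(9)) = −1/720 · (-1.63256e-07 − (-0.000406442)) = -5.64276e-07.
Partial sum through k=2: 0.0945245.
Correction k=3: B_{6}/6! · (f^{(5)}(43) − f^{(5)}(9)) = 1/30240 · (-2.64883e-09 − (-0.000150534)) = 4.97789e-09.
Partial sum through k=3: 0.0945245.
Correction k=4: B_{8}/8! · (f^{(7)}(43) − f^{(7)}(9)) = −1/1209600 · (-8.02240e-11 − (-0.000104073)) = -8.60391e-11.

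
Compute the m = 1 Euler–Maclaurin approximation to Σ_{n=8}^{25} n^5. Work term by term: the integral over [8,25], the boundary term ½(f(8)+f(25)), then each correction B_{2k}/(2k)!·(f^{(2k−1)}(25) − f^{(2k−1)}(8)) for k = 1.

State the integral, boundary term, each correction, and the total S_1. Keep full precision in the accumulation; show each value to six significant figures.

Integral: ∫_8^25 x^5 dx = 4.06464e+07.
Endpoint term: (f(8) + f(25))/2 = (32768.0 + 9.76562e+06)/2 = 4.89920e+06.
So far: 4.55456e+07.
Order-1 term: 1/12 · (1.95312e+06 − 20480.0) = 161054.

S_1 ≈ 4.57067e+07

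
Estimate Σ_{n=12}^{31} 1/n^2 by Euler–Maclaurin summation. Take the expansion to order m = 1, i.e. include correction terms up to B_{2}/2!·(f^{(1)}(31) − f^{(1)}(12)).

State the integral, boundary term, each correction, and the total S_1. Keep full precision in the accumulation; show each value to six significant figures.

S_1 ≈ 0.0551586

Integral: ∫_12^31 1/x^2 dx = 0.0510753.
½[f(12) + f(31)] = ½[0.00694444 + 0.00104058] = 0.00399251.
Running total after boundary: 0.0550678.
k=1: B_{2}/(2)! × [f^{(1)}(31) − f^{(1)}(12)] = 1/12 × (-6.71344e-05 − (-0.00115741)) = 9.08561e-05.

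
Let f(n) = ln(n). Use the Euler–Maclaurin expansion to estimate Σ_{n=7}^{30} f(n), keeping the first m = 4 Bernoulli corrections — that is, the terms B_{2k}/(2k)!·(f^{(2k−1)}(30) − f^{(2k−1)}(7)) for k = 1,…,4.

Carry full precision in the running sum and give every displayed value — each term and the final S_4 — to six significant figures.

The integral term ∫_7^30 ln(x) dx = 65.4146.
Endpoint term: (f(7) + f(30))/2 = (1.94591 + 3.40120)/2 = 2.67355.
Running total after boundary: 68.0881.
Order-1 term: 1/12 · (0.0333333 − 0.142857) = -0.00912698.
After k=1: 68.0790.
Order-2 term: −1/720 · (7.40741e-05 − 0.00583090) = 7.99560e-06.
After k=2: 68.0790.
Order-3 term: 1/30240 · (9.87654e-07 − 0.00142798) = -4.71888e-08.
After k=3: 68.0790.
Order-4 term: −1/1209600 · (3.29218e-08 − 0.000874271) = 7.22750e-10.

S_4 ≈ 68.0790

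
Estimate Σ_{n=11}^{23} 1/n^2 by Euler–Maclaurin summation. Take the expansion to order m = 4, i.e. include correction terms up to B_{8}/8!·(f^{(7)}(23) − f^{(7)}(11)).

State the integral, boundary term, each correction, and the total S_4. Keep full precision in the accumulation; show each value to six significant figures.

∫_11^23 1/x^2 dx evaluates to 0.0474308.
Boundary: ½(f(11) + f(23)) = ½(0.00826446 + 0.00189036) = 0.00507741.
Running total after boundary: 0.0525082.
Correction k=1: B_{2}/2! · (f^{(1)}(23) − f^{(1)}(11)) = 1/12 · (-0.000164379 − (-0.00150263)) = 0.000111521.
Running total after k=1: 0.0526198.
Correction k=2: B_{4}/4! · (f^{(3)}(23) − f^{(3)}(11)) = −1/720 · (-3.72883e-06 − (-0.000149021)) = -2.01795e-07.
Running total after k=2: 0.0526196.
Correction k=3: B_{6}/6! · (f^{(5)}(23) − f^{(5)}(11)) = 1/30240 · (-2.11465e-07 − (-3.69474e-05)) = 1.21481e-09.
Running total after k=3: 0.0526196.
Correction k=4: B_{8}/8! · (f^{(7)}(23) − f^{(7)}(11)) = −1/1209600 · (-2.23857e-08 − (-1.70996e-05)) = -1.41181e-11.

S_4 ≈ 0.0526196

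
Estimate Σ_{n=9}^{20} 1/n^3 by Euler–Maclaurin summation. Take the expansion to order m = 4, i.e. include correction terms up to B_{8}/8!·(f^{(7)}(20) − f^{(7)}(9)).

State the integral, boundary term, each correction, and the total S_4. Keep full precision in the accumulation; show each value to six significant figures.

The integral term ∫_9^20 1/x^3 dx = 0.00492284.
½[f(9) + f(20)] = ½[0.00137174 + 0.000125000] = 0.000748371.
So far: 0.00567121.
Order-1 term: 1/12 · (-1.87500e-05 − (-0.000457247)) = 3.65414e-05.
After k=1: 0.00570775.
Order-2 term: −1/720 · (-9.37500e-07 − (-0.000112901)) = -1.55504e-07.
After k=2: 0.00570760.
Order-3 term: 1/30240 · (-9.84375e-08 − (-5.85410e-05)) = 1.93263e-09.
After k=3: 0.00570760.
Order-4 term: −1/1209600 · (-1.77188e-08 − (-5.20365e-05)) = -4.30049e-11.

S_4 ≈ 0.00570760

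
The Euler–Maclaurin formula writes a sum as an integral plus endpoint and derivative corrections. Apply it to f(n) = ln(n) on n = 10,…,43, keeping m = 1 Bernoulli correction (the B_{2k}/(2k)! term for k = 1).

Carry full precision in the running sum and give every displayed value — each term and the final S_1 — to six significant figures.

The integral term ∫_10^43 ln(x) dx = 105.706.
Endpoint term: (f(10) + f(43))/2 = (2.30259 + 3.76120)/2 = 3.03189.
Running total after boundary: 108.738.
k=1: B_{2}/(2)! × [f^{(1)}(43) − f^{(1)}(10)] = 1/12 × (0.0232558 − 0.100000) = -0.00639535.

S_1 ≈ 108.731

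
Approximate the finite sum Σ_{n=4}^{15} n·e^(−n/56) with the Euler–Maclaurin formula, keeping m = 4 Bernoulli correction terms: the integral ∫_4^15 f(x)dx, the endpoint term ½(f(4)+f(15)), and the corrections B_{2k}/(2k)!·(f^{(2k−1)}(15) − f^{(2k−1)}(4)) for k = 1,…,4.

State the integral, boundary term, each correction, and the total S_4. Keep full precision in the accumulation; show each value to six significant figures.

S_4 ≈ 94.2375

The integral term ∫_4^15 x·e^(−x/56) dx = 86.6631.
Endpoint term: (f(4) + f(15))/2 = (3.72425 + 11.4753)/2 = 7.59975.
Integral + boundary = 94.2629.
Order-1 term: 1/12 · (0.560102 − 0.864558) = -0.0253714.
After k=1: 94.2375.
Order-2 term: −1/720 · (0.000666497 − 0.000869478) = 2.81918e-07.
After k=2: 94.2375.
Order-3 term: 1/30240 · (3.68109e-07 − 4.66603e-07) = -3.25708e-12.
After k=3: 94.2375.
Order-4 term: −1/1209600 · (1.66992e-10 − 2.09168e-10) = 3.48672e-17.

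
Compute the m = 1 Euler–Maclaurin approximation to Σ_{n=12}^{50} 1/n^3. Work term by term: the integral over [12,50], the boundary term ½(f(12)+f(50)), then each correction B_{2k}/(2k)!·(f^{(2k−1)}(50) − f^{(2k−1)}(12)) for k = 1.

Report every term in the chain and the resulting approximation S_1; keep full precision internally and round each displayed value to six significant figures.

S_1 ≈ 0.00357759

Integral: ∫_12^50 1/x^3 dx = 0.00327222.
Boundary: ½(f(12) + f(50)) = ½(0.000578704 + 8.00000e-06) = 0.000293352.
Integral + boundary = 0.00356557.
Order-1 term: 1/12 · (-4.80000e-07 − (-0.000144676)) = 1.20163e-05.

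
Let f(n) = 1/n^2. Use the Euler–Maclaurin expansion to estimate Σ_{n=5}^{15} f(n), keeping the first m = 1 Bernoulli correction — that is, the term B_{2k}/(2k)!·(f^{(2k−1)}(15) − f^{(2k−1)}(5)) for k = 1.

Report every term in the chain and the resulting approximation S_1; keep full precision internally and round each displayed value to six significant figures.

S_1 ≈ 0.156840

Integral: ∫_5^15 1/x^2 dx = 0.133333.
Endpoint term: (f(5) + f(15))/2 = (0.0400000 + 0.00444444)/2 = 0.0222222.
So far: 0.155556.
Correction k=1: B_{2}/2! · (f^{(1)}(15) − f^{(1)}(5)) = 1/12 · (-0.000592593 − (-0.0160000)) = 0.00128395.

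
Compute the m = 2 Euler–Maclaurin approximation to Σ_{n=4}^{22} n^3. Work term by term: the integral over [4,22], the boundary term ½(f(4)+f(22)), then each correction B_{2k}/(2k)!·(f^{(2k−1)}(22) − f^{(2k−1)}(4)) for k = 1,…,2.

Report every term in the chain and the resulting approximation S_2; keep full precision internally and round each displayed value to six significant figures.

∫_4^22 x^3 dx evaluates to 58500.0.
Endpoint term: (f(4) + f(22))/2 = (64.0000 + 10648.0)/2 = 5356.00.
So far: 63856.0.
k=1: B_{2}/(2)! × [f^{(1)}(22) − f^{(1)}(4)] = 1/12 × (1452.00 − 48.0000) = 117.000.
After k=1: 63973.0.
k=2: B_{4}/(4)! × [f^{(3)}(22) − f^{(3)}(4)] = −1/720 × (6.00000 − 6.00000) = 0.00000.

S_2 ≈ 63973.0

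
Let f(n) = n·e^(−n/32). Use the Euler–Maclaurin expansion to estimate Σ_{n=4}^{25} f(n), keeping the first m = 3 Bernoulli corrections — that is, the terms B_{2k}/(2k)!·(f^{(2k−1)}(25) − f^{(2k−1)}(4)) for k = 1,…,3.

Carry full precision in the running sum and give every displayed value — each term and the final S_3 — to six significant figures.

The integral term ∫_4^25 x·e^(−x/32) dx = 181.548.
Boundary: ½(f(4) + f(25)) = ½(3.52999 + 11.4458) = 7.48791.
Integral + boundary = 189.036.
Order-1 term: 1/12 · (0.100151 − 0.772185) = -0.0560028.
Partial sum through k=1: 188.980.
Order-2 term: −1/720 · (0.000992010 − 0.00247771) = 2.06348e-06.
Partial sum through k=2: 188.980.
Order-3 term: 1/30240 · (1.84201e-06 − 4.10287e-06) = -7.47640e-11.

S_3 ≈ 188.980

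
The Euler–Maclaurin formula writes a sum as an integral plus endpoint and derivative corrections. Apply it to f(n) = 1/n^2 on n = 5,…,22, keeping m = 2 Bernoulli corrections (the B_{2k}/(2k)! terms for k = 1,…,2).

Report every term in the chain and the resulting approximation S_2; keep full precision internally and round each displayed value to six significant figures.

∫_5^22 1/x^2 dx evaluates to 0.154545.
Boundary: ½(f(5) + f(22)) = ½(0.0400000 + 0.00206612) = 0.0210331.
Integral + boundary = 0.175579.
Correction k=1: B_{2}/2! · (f^{(1)}(22) − f^{(1)}(5)) = 1/12 · (-0.000187829 − (-0.0160000)) = 0.00131768.
After k=1: 0.176896.
Correction k=2: B_{4}/4! · (f^{(3)}(22) − f^{(3)}(5)) = −1/720 · (-4.65691e-06 − (-0.00768000)) = -1.06602e-05.

S_2 ≈ 0.176886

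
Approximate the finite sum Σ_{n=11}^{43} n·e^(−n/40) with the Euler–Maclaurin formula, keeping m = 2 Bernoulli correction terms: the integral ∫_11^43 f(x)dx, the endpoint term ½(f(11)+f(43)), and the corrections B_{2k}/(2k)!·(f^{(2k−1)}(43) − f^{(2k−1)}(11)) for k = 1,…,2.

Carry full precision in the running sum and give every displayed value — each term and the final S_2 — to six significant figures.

S_2 ≈ 427.886

Integral: ∫_11^43 x·e^(−x/40) dx = 416.419.
Endpoint term: (f(11) + f(43))/2 = (8.35529 + 14.6758)/2 = 11.5155.
Running total after boundary: 427.934.
Order-1 term: 1/12 · (-0.0255973 − 0.550690) = -0.0480239.
Running total after k=1: 427.886.
Order-2 term: −1/720 · (0.000410624 − 0.00129365) = 1.22642e-06.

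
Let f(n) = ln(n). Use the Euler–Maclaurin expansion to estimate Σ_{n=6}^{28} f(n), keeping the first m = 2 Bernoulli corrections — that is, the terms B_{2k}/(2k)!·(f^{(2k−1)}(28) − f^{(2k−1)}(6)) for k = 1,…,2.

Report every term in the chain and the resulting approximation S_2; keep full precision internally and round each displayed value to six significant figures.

The integral term ∫_6^28 ln(x) dx = 60.5512.
½[f(6) + f(28)] = ½[1.79176 + 3.33220] = 2.56198.
So far: 63.1132.
Order-1 term: 1/12 · (0.0357143 − 0.166667) = -0.0109127.
Running total after k=1: 63.1022.
Order-2 term: −1/720 · (9.11079e-05 − 0.00925926) = 1.27335e-05.

S_2 ≈ 63.1023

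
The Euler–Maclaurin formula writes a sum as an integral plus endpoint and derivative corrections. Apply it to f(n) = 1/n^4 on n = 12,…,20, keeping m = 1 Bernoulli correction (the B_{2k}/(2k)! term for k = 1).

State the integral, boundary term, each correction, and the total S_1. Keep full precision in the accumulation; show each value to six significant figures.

Integral: ∫_12^20 1/x^4 dx = 0.000151235.
Boundary: ½(f(12) + f(20)) = ½(4.82253e-05 + 6.25000e-06) = 2.72377e-05.
Running total after boundary: 0.000178472.
k=1: B_{2}/(2)! × [f^{(1)}(20) − f^{(1)}(12)] = 1/12 × (-1.25000e-06 − (-1.60751e-05)) = 1.23543e-06.

S_1 ≈ 0.000179708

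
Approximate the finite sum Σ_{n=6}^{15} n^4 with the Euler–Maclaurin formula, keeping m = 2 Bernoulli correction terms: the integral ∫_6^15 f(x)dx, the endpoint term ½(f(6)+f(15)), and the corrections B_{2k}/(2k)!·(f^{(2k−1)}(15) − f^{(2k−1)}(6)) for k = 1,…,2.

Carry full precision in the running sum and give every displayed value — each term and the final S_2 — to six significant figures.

Integral: ∫_6^15 x^4 dx = 150320.
Boundary: ½(f(6) + f(15)) = ½(1296.00 + 50625.0) = 25960.5.
Integral + boundary = 176280.
Order-1 term: 1/12 · (13500.0 − 864.000) = 1053.00.
After k=1: 177333.
Order-2 term: −1/720 · (360.000 − 144.000) = -0.300000.

S_2 ≈ 177333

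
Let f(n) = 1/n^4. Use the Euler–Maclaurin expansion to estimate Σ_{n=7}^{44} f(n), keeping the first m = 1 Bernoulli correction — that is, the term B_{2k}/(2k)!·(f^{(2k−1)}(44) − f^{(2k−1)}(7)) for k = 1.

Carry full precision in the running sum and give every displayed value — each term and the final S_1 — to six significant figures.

∫_7^44 1/x^4 dx evaluates to 0.000967904.
½[f(7) + f(44)] = ½[0.000416493 + 2.66802e-07] = 0.000208380.
Running total after boundary: 0.00117628.
Order-1 term: 1/12 · (-2.42547e-08 − (-0.000237996)) = 1.98310e-05.

S_1 ≈ 0.00119612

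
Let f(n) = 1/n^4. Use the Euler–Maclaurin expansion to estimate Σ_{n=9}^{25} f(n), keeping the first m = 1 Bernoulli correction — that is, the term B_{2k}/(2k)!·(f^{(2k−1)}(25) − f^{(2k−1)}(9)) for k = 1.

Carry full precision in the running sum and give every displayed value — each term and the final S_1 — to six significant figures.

S_1 ≈ 0.000519013

Integral: ∫_9^25 1/x^4 dx = 0.000435914.
Boundary: ½(f(9) + f(25)) = ½(0.000152416 + 2.56000e-06) = 7.74879e-05.
Integral + boundary = 0.000513402.
k=1: B_{2}/(2)! × [f^{(1)}(25) − f^{(1)}(9)] = 1/12 × (-4.09600e-07 − (-6.77404e-05)) = 5.61090e-06.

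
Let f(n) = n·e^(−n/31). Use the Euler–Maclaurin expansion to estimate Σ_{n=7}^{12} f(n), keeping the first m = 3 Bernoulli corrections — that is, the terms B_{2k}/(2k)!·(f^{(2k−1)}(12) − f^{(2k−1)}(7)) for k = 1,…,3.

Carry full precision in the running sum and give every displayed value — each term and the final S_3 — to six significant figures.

∫_7^12 x·e^(−x/31) dx evaluates to 34.7530.
Boundary: ½(f(7) + f(12)) = ½(5.58511 + 8.14830) = 6.86671.
So far: 41.6197.
Correction k=1: B_{2}/2! · (f^{(1)}(12) − f^{(1)}(7)) = 1/12 · (0.416177 − 0.617708) = -0.0167942.
Running total after k=1: 41.6029.
Correction k=2: B_{4}/4! · (f^{(3)}(12) − f^{(3)}(7)) = −1/720 · (0.00184623 − 0.00230328) = 6.34792e-07.
Running total after k=2: 41.6029.
Correction k=3: B_{6}/6! · (f^{(5)}(12) − f^{(5)}(7)) = 1/30240 · (3.39167e-06 − 4.12465e-06) = -2.42386e-11.

S_3 ≈ 41.6029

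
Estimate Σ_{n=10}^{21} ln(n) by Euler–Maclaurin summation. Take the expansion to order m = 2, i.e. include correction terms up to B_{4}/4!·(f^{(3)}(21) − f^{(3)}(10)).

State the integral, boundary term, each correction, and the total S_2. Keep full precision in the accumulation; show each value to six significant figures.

∫_10^21 ln(x) dx evaluates to 29.9091.
Endpoint term: (f(10) + f(21))/2 = (2.30259 + 3.04452)/2 = 2.67355.
Running total after boundary: 32.5827.
Correction k=1: B_{2}/2! · (f^{(1)}(21) − f^{(1)}(10)) = 1/12 · (0.0476190 − 0.100000) = -0.00436508.
After k=1: 32.5783.
Correction k=2: B_{4}/4! · (f^{(3)}(21) − f^{(3)}(10)) = −1/720 · (0.000215959 − 0.00200000) = 2.47783e-06.

S_2 ≈ 32.5783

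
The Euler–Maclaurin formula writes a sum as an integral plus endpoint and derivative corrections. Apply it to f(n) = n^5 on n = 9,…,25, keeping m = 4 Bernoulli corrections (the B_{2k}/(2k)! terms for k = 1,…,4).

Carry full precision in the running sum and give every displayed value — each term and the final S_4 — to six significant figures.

The integral term ∫_9^25 x^5 dx = 4.06015e+07.
Boundary: ½(f(9) + f(25)) = ½(59049.0 + 9.76562e+06) = 4.91234e+06.
Integral + boundary = 4.55139e+07.
k=1: B_{2}/(2)! × [f^{(1)}(25) − f^{(1)}(9)] = 1/12 × (1.95312e+06 − 32805.0) = 160027.
After k=1: 4.56739e+07.
k=2: B_{4}/(4)! × [f^{(3)}(25) − f^{(3)}(9)] = −1/720 × (37500.0 − 4860.00) = -45.3333.
After k=2: 4.56738e+07.
k=3: B_{6}/(6)! × [f^{(5)}(25) − f^{(5)}(9)] = 1/30240 × (120.000 − 120.000) = 0.00000.
After k=3: 4.56738e+07.
k=4: B_{8}/(8)! × [f^{(7)}(25) − f^{(7)}(9)] = −1/1209600 × (0.00000 − 0.00000) = 0.00000.

S_4 ≈ 4.56738e+07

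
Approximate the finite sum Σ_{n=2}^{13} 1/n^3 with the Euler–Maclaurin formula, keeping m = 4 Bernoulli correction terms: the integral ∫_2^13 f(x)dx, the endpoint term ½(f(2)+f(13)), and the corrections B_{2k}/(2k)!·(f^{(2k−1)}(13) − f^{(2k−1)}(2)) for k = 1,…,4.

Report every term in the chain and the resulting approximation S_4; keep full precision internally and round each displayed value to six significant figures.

S_4 ≈ 0.199262

The integral term ∫_2^13 1/x^3 dx = 0.122041.
½[f(2) + f(13)] = ½[0.125000 + 0.000455166] = 0.0627276.
Running total after boundary: 0.184769.
Order-1 term: 1/12 · (-0.000105038 − (-0.187500)) = 0.0156162.
After k=1: 0.200385.
Order-2 term: −1/720 · (-1.24306e-05 − (-0.937500)) = -0.00130207.
After k=2: 0.199083.
Order-3 term: 1/30240 · (-3.08925e-06 − (-9.84375)) = 0.000325521.
After k=3: 0.199409.
Order-4 term: −1/1209600 · (-1.31613e-06 − (-177.188)) = -0.000146484.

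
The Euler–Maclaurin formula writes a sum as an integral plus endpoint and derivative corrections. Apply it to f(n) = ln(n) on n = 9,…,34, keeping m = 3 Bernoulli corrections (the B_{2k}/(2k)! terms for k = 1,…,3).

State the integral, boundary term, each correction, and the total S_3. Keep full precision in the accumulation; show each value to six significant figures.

S_3 ≈ 77.9762

Integral: ∫_9^34 ln(x) dx = 75.1212.
½[f(9) + f(34)] = ½[2.19722 + 3.52636] = 2.86179.
Running total after boundary: 77.9830.
Order-1 term: 1/12 · (0.0294118 − 0.111111) = -0.00680828.
Running total after k=1: 77.9762.
Order-2 term: −1/720 · (5.08854e-05 − 0.00274348) = 3.73972e-06.
Running total after k=2: 77.9762.
Order-3 term: 1/30240 · (5.28222e-07 − 0.000406442) = -1.34231e-08.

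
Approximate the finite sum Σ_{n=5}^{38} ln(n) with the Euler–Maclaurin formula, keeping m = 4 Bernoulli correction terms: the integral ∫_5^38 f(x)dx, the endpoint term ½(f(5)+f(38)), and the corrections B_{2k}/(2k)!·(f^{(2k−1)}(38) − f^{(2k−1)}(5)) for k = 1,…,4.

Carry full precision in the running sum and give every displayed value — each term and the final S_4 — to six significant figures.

S_4 ≈ 99.7901

The integral term ∫_5^38 ln(x) dx = 97.1811.
Boundary: ½(f(5) + f(38)) = ½(1.60944 + 3.63759) = 2.62351.
Integral + boundary = 99.8046.
Order-1 term: 1/12 · (0.0263158 − 0.200000) = -0.0144737.
Partial sum through k=1: 99.7901.
Order-2 term: −1/720 · (3.64485e-05 − 0.0160000) = 2.21716e-05.
Partial sum through k=2: 99.7901.
Order-3 term: 1/30240 · (3.02896e-07 − 0.00768000) = -2.53958e-07.
Partial sum through k=3: 99.7901.
Order-4 term: −1/1209600 · (6.29285e-09 − 0.00921600) = 7.61904e-09.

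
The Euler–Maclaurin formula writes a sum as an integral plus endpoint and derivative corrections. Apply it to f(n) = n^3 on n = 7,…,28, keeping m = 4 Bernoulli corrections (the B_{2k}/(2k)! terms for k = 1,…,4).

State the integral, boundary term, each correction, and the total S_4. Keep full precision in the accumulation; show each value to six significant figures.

S_4 ≈ 164395

∫_7^28 x^3 dx evaluates to 153064.
Endpoint term: (f(7) + f(28))/2 = (343.000 + 21952.0)/2 = 11147.5.
Running total after boundary: 164211.
Correction k=1: B_{2}/2! · (f^{(1)}(28) − f^{(1)}(7)) = 1/12 · (2352.00 − 147.000) = 183.750.
After k=1: 164395.
Correction k=2: B_{4}/4! · (f^{(3)}(28) − f^{(3)}(7)) = −1/720 · (6.00000 − 6.00000) = 0.00000.
After k=2: 164395.
Correction k=3: B_{6}/6! · (f^{(5)}(28) − f^{(5)}(7)) = 1/30240 · (0.00000 − 0.00000) = 0.00000.
After k=3: 164395.
Correction k=4: B_{8}/8! · (f^{(7)}(28) − f^{(7)}(7)) = −1/1209600 · (0.00000 − 0.00000) = 0.00000.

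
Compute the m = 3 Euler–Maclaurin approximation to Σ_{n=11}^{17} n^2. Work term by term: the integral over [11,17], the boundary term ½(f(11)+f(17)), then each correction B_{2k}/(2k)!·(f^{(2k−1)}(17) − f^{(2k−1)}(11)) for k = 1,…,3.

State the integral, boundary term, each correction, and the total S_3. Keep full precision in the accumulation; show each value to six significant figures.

S_3 ≈ 1400.00

Integral: ∫_11^17 x^2 dx = 1194.00.
½[f(11) + f(17)] = ½[121.000 + 289.000] = 205.000.
Integral + boundary = 1399.00.
Correction k=1: B_{2}/2! · (f^{(1)}(17) − f^{(1)}(11)) = 1/12 · (34.0000 − 22.0000) = 1.00000.
After k=1: 1400.00.
Correction k=2: B_{4}/4! · (f^{(3)}(17) − f^{(3)}(11)) = −1/720 · (0.00000 − 0.00000) = 0.00000.
After k=2: 1400.00.
Correction k=3: B_{6}/6! · (f^{(5)}(17) − f^{(5)}(11)) = 1/30240 · (0.00000 − 0.00000) = 0.00000.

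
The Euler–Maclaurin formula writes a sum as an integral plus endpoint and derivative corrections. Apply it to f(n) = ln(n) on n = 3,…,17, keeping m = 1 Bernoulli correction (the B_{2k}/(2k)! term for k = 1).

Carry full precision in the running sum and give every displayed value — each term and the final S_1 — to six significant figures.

Integral: ∫_3^17 ln(x) dx = 30.8688.
½[f(3) + f(17)] = ½[1.09861 + 2.83321] = 1.96591.
Integral + boundary = 32.8347.
Correction k=1: B_{2}/2! · (f^{(1)}(17) − f^{(1)}(3)) = 1/12 · (0.0588235 − 0.333333) = -0.0228758.

S_1 ≈ 32.8118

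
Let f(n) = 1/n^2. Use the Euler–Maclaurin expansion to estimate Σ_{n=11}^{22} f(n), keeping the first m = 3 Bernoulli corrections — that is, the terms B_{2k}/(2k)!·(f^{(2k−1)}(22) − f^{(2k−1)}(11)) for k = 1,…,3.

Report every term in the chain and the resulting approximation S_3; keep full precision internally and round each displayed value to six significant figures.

Integral: ∫_11^22 1/x^2 dx = 0.0454545.
Boundary: ½(f(11) + f(22)) = ½(0.00826446 + 0.00206612) = 0.00516529.
Running total after boundary: 0.0506198.
k=1: B_{2}/(2)! × [f^{(1)}(22) − f^{(1)}(11)] = 1/12 × (-0.000187829 − (-0.00150263)) = 0.000109567.
After k=1: 0.0507294.
k=2: B_{4}/(4)! × [f^{(3)}(22) − f^{(3)}(11)] = −1/720 × (-4.65691e-06 − (-0.000149021)) = -2.00506e-07.
After k=2: 0.0507292.
k=3: B_{6}/(6)! × [f^{(5)}(22) − f^{(5)}(11)] = 1/30240 × (-2.88651e-07 − (-3.69474e-05)) = 1.21226e-09.

S_3 ≈ 0.0507292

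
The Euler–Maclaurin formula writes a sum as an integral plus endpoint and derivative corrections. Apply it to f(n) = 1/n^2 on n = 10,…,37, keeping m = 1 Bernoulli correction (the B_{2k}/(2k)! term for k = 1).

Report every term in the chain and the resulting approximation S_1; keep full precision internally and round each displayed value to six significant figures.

S_1 ≈ 0.0785016

The integral term ∫_10^37 1/x^2 dx = 0.0729730.
½[f(10) + f(37)] = ½[0.0100000 + 0.000730460] = 0.00536523.
Integral + boundary = 0.0783382.
Order-1 term: 1/12 · (-3.94843e-05 − (-0.00200000)) = 0.000163376.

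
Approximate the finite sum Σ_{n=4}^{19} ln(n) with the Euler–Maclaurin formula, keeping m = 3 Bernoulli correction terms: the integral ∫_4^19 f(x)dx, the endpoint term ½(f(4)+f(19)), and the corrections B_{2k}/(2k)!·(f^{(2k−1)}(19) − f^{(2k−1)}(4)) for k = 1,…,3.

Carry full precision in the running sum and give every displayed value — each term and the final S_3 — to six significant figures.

S_3 ≈ 37.5481

∫_4^19 ln(x) dx evaluates to 35.3992.
½[f(4) + f(19)] = ½[1.38629 + 2.94444] = 2.16537.
Integral + boundary = 37.5645.
k=1: B_{2}/(2)! × [f^{(1)}(19) − f^{(1)}(4)] = 1/12 × (0.0526316 − 0.250000) = -0.0164474.
After k=1: 37.5481.
k=2: B_{4}/(4)! × [f^{(3)}(19) − f^{(3)}(4)] = −1/720 × (0.000291588 − 0.0312500) = 4.29978e-05.
After k=2: 37.5481.
k=3: B_{6}/(6)! × [f^{(5)}(19) − f^{(5)}(4)] = 1/30240 × (9.69267e-06 − 0.0234375) = -7.74729e-07.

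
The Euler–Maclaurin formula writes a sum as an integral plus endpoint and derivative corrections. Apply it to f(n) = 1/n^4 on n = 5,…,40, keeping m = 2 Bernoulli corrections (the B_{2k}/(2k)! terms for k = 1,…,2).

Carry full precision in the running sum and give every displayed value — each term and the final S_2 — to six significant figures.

S_2 ≈ 0.00356618

The integral term ∫_5^40 1/x^4 dx = 0.00266146.
Boundary: ½(f(5) + f(40)) = ½(0.00160000 + 3.90625e-07) = 0.000800195.
Integral + boundary = 0.00346165.
Order-1 term: 1/12 · (-3.90625e-08 − (-0.00128000)) = 0.000106663.
After k=1: 0.00356832.
Order-2 term: −1/720 · (-7.32422e-10 − (-0.00153600)) = -2.13333e-06.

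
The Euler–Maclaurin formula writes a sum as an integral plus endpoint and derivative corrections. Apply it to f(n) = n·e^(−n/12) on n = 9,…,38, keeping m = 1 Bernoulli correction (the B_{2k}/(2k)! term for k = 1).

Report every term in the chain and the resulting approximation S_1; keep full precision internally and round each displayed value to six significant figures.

Integral: ∫_9^38 x·e^(−x/12) dx = 93.7501.
Endpoint term: (f(9) + f(38))/2 = (4.25130 + 1.60147)/2 = 2.92638.
Running total after boundary: 96.6764.
Order-1 term: 1/12 · (-0.0913117 − 0.118092) = -0.0174503.

S_1 ≈ 96.6590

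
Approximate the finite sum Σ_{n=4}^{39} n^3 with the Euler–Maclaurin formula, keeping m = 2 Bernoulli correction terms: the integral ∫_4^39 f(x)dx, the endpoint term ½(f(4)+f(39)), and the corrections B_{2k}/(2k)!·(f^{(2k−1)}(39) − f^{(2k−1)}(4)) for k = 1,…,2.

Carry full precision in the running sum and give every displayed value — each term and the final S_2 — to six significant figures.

S_2 ≈ 608364

Integral: ∫_4^39 x^3 dx = 578296.
Boundary: ½(f(4) + f(39)) = ½(64.0000 + 59319.0) = 29691.5.
Running total after boundary: 607988.
Order-1 term: 1/12 · (4563.00 − 48.0000) = 376.250.
Partial sum through k=1: 608364.
Order-2 term: −1/720 · (6.00000 − 6.00000) = 0.00000.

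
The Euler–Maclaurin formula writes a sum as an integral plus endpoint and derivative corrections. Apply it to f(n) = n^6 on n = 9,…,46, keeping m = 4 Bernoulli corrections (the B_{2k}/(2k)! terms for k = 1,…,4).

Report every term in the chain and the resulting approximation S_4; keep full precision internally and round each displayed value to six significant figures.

S_4 ≈ 6.70993e+10

Integral: ∫_9^46 x^6 dx = 6.22590e+10.
½[f(9) + f(46)] = ½[531441 + 9.47430e+09] = 4.73741e+09.
Running total after boundary: 6.69964e+10.
k=1: B_{2}/(2)! × [f^{(1)}(46) − f^{(1)}(9)] = 1/12 × (1.23578e+09 − 354294) = 1.02952e+08.
Partial sum through k=1: 6.70993e+10.
k=2: B_{4}/(4)! × [f^{(3)}(46) − f^{(3)}(9)] = −1/720 × (1.16803e+07 − 87480.0) = -16101.2.
Partial sum through k=2: 6.70993e+10.
k=3: B_{6}/(6)! × [f^{(5)}(46) − f^{(5)}(9)] = 1/30240 × (33120.0 − 6480.00) = 0.880952.
Partial sum through k=3: 6.70993e+10.
k=4: B_{8}/(8)! × [f^{(7)}(46) − f^{(7)}(9)] = −1/1209600 × (0.00000 − 0.00000) = 0.00000.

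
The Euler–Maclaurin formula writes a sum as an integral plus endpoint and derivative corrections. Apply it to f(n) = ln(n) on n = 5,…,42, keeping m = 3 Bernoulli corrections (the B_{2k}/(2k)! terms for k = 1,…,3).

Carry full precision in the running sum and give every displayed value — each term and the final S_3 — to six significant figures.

The integral term ∫_5^42 ln(x) dx = 111.935.
Boundary: ½(f(5) + f(42)) = ½(1.60944 + 3.73767) = 2.67355.
So far: 114.608.
Order-1 term: 1/12 · (0.0238095 − 0.200000) = -0.0146825.
After k=1: 114.594.
Order-2 term: −1/720 · (2.69949e-05 − 0.0160000) = 2.21847e-05.
After k=2: 114.594.
Order-3 term: 1/30240 · (1.83639e-07 − 0.00768000) = -2.53962e-07.

S_3 ≈ 114.594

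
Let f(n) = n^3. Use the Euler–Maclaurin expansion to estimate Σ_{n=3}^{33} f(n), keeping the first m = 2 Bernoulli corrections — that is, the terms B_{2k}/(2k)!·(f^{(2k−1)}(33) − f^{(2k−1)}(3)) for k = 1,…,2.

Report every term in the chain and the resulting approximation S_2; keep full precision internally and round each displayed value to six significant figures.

S_2 ≈ 314712

The integral term ∫_3^33 x^3 dx = 296460.
Boundary: ½(f(3) + f(33)) = ½(27.0000 + 35937.0) = 17982.0.
Running total after boundary: 314442.
k=1: B_{2}/(2)! × [f^{(1)}(33) − f^{(1)}(3)] = 1/12 × (3267.00 − 27.0000) = 270.000.
After k=1: 314712.
k=2: B_{4}/(4)! × [f^{(3)}(33) − f^{(3)}(3)] = −1/720 × (6.00000 − 6.00000) = 0.00000.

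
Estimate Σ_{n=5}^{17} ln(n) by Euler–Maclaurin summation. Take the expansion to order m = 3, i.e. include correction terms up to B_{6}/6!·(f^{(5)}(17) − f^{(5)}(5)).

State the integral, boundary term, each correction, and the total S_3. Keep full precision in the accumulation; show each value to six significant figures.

S_3 ≈ 30.3270

The integral term ∫_5^17 ln(x) dx = 28.1174.
½[f(5) + f(17)] = ½[1.60944 + 2.83321] = 2.22133.
Integral + boundary = 30.3388.
Order-1 term: 1/12 · (0.0588235 − 0.200000) = -0.0117647.
Partial sum through k=1: 30.3270.
Order-2 term: −1/720 · (0.000407083 − 0.0160000) = 2.16568e-05.
Partial sum through k=2: 30.3270.
Order-3 term: 1/30240 · (1.69031e-05 − 0.00768000) = -2.53409e-07.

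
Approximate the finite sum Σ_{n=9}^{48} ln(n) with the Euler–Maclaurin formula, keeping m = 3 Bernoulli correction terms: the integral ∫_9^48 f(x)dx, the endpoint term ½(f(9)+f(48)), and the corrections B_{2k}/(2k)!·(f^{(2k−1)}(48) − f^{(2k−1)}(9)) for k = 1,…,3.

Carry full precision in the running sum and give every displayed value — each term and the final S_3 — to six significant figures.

∫_9^48 ln(x) dx evaluates to 127.043.
Endpoint term: (f(9) + f(48))/2 = (2.19722 + 3.87120)/2 = 3.03421.
So far: 130.077.
Correction k=1: B_{2}/2! · (f^{(1)}(48) − f^{(1)}(9)) = 1/12 · (0.0208333 − 0.111111) = -0.00752315.
Partial sum through k=1: 130.069.
Correction k=2: B_{4}/4! · (f^{(3)}(48) − f^{(3)}(9)) = −1/720 · (1.80845e-05 − 0.00274348) = 3.78528e-06.
Partial sum through k=2: 130.069.
Correction k=3: B_{6}/6! · (f^{(5)}(48) − f^{(5)}(9)) = 1/30240 · (9.41901e-08 − 0.000406442) = -1.34374e-08.

S_3 ≈ 130.069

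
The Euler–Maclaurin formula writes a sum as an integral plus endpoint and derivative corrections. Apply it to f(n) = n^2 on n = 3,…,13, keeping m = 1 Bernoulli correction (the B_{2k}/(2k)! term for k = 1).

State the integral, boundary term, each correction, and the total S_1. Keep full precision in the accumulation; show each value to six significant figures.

Integral: ∫_3^13 x^2 dx = 723.333.
Boundary: ½(f(3) + f(13)) = ½(9.00000 + 169.000) = 89.0000.
Running total after boundary: 812.333.
Order-1 term: 1/12 · (26.0000 − 6.00000) = 1.66667.

S_1 ≈ 814.000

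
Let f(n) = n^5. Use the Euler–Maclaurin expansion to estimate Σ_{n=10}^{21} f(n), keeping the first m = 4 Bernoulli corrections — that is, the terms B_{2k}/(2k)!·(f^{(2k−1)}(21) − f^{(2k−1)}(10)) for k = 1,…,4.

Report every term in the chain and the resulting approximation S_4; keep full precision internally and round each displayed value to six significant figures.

S_4 ≈ 1.62966e+07

Integral: ∫_10^21 x^5 dx = 1.41277e+07.
Boundary: ½(f(10) + f(21)) = ½(100000 + 4.08410e+06) = 2.09205e+06.
Integral + boundary = 1.62197e+07.
k=1: B_{2}/(2)! × [f^{(1)}(21) − f^{(1)}(10)] = 1/12 × (972405 − 50000.0) = 76867.1.
After k=1: 1.62966e+07.
k=2: B_{4}/(4)! × [f^{(3)}(21) − f^{(3)}(10)] = −1/720 × (26460.0 − 6000.00) = -28.4167.
After k=2: 1.62966e+07.
k=3: B_{6}/(6)! × [f^{(5)}(21) − f^{(5)}(10)] = 1/30240 × (120.000 − 120.000) = 0.00000.
After k=3: 1.62966e+07.
k=4: B_{8}/(8)! × [f^{(7)}(21) − f^{(7)}(10)] = −1/1209600 × (0.00000 − 0.00000) = 0.00000.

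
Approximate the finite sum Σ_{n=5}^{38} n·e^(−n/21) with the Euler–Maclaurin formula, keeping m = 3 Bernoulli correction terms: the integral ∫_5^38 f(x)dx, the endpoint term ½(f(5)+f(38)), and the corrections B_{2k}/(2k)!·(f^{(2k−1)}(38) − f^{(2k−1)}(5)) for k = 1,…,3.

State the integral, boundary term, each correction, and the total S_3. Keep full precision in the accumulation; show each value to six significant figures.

S_3 ≈ 232.474

∫_5^38 x·e^(−x/21) dx evaluates to 227.454.
Endpoint term: (f(5) + f(38))/2 = (3.94064 + 6.22182)/2 = 5.08123.
Integral + boundary = 232.535.
k=1: B_{2}/(2)! × [f^{(1)}(38) − f^{(1)}(5)] = 1/12 × (-0.132545 − 0.600478) = -0.0610853.
Running total after k=1: 232.474.
k=2: B_{4}/(4)! × [f^{(3)}(38) − f^{(3)}(5)] = −1/720 × (0.000441994 − 0.00493590) = 6.24154e-06.
Running total after k=2: 232.474.
k=3: B_{6}/(6)! × [f^{(5)}(38) − f^{(5)}(5)] = 1/30240 × (2.68604e-06 − 1.92975e-05) = -5.49319e-10.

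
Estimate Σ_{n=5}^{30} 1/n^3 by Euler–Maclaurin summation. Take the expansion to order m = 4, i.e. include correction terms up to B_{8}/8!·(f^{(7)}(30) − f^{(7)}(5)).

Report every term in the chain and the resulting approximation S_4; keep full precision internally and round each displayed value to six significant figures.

S_4 ≈ 0.0238575

The integral term ∫_5^30 1/x^3 dx = 0.0194444.
Boundary: ½(f(5) + f(30)) = ½(0.00800000 + 3.70370e-05) = 0.00401852.
Running total after boundary: 0.0234630.
Correction k=1: B_{2}/2! · (f^{(1)}(30) − f^{(1)}(5)) = 1/12 · (-3.70370e-06 − (-0.00480000)) = 0.000399691.
After k=1: 0.0238627.
Correction k=2: B_{4}/4! · (f^{(3)}(30) − f^{(3)}(5)) = −1/720 · (-8.23045e-08 − (-0.00384000)) = -5.33322e-06.
After k=2: 0.0238573.
Correction k=3: B_{6}/6! · (f^{(5)}(30) − f^{(5)}(5)) = 1/30240 · (-3.84088e-09 − (-0.00645120)) = 2.13333e-07.
After k=3: 0.0238575.
Correction k=4: B_{8}/8! · (f^{(7)}(30) − f^{(7)}(5)) = −1/1209600 · (-3.07270e-10 − (-0.0185795)) = -1.53600e-08.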